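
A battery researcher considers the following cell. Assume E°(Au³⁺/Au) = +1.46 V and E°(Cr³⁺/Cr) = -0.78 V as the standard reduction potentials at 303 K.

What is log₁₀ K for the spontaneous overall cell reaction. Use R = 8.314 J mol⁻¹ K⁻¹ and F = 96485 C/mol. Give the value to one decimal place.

Cathode: Au³⁺/Au; anode: Cr³⁺/Cr. E°cell = (+1.46) − (-0.78) = +2.24 V, with n = 3.
ΔG° = −nFE° = −RT ln K, so ln K = nFE°/(RT) = (3)(96485)(+2.24) / ((8.314)(303)) = 257.381.
log₁₀ K = 257.381 / ln 10 = 111.8.

111.8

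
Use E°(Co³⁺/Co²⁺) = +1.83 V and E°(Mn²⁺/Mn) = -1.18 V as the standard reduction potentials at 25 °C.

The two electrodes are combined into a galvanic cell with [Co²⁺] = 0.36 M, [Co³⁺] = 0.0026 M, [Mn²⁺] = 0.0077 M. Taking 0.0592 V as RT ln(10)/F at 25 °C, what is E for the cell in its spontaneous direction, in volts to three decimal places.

Co³⁺/Co²⁺ is the cathode (higher E°), Mn²⁺/Mn the anode: E°cell = +1.83 − (-1.18) = +3.01 V, n = 2.
Overall: 2 Co³⁺(aq) + Mn(s) → 2 Co²⁺(aq) + Mn²⁺(aq)
Q = [Co²⁺]^2·[Mn²⁺] / ([Co³⁺]^2); log Q = 2.169.
E = E° − (0.0592/n) log Q = +3.01 − (0.0592/2)(2.169) = +2.946 V.

+2.946 V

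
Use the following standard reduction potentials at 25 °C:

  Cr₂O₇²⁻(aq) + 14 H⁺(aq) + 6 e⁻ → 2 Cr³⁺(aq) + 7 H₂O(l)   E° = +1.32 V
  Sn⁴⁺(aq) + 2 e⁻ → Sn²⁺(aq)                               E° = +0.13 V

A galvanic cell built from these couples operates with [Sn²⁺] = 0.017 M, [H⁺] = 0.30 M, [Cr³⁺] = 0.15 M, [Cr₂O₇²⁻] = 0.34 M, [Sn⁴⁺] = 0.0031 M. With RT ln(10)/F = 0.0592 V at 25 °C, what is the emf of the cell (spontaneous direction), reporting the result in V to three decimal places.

+1.151 V

Cr₂O₇²⁻/Cr³⁺ is the cathode (higher E°), Sn⁴⁺/Sn²⁺ the anode: E°cell = +1.32 − (+0.13) = +1.19 V, n = 6.
Overall: Cr₂O₇²⁻(aq) + 14 H⁺(aq) + 3 Sn²⁺(aq) → 2 Cr³⁺(aq) + 7 H₂O(l) + 3 Sn⁴⁺(aq)
Q = [Cr³⁺]^2·[Sn⁴⁺]^3 / ([Cr₂O₇²⁻]·[H⁺]^14·[Sn²⁺]^3); log Q = 3.924.
E = E° − (0.0592/n) log Q = +1.19 − (0.0592/6)(3.924) = +1.151 V.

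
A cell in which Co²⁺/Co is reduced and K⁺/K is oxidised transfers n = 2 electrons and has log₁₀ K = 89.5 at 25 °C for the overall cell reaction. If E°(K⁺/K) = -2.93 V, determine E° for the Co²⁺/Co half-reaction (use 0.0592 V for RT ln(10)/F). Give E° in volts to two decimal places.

E°cell = (0.0592/n)·log K = (0.0592/2)(89.5) = +2.649 V.
Since Co²⁺/Co is the cathode and K⁺/K the anode, E°cell = E°(Co²⁺/Co) − E°(K⁺/K).
So E°(Co²⁺/Co) = E°cell + E°(K⁺/K) = +2.649 + (-2.93) = -0.28 V.

-0.28 V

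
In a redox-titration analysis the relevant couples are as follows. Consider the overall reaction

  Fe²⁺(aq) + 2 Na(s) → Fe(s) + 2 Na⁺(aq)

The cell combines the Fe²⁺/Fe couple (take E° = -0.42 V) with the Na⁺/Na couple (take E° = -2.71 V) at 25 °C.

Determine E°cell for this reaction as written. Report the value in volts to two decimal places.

+2.29 V

The Fe²⁺/Fe couple has the higher reduction potential, so it is the cathode; Na⁺/Na is oxidised at the anode.
E°cell = E°(cathode) − E°(anode) = (-0.42) − (-2.71) = +2.29 V.
Since E°cell > 0, the reaction is spontaneous under standard conditions.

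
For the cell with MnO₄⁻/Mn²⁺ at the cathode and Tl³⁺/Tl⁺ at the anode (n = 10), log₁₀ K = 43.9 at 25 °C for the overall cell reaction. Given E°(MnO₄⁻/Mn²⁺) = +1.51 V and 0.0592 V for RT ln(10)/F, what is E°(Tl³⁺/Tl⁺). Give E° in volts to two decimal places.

E°cell = (0.0592/n)·log K = (0.0592/10)(43.9) = +0.260 V.
Since MnO₄⁻/Mn²⁺ is the cathode and Tl³⁺/Tl⁺ the anode, E°cell = E°(MnO₄⁻/Mn²⁺) − E°(Tl³⁺/Tl⁺).
So E°(Tl³⁺/Tl⁺) = E°(MnO₄⁻/Mn²⁺) − E°cell = (+1.51) − (+0.260) = +1.25 V.

+1.25 V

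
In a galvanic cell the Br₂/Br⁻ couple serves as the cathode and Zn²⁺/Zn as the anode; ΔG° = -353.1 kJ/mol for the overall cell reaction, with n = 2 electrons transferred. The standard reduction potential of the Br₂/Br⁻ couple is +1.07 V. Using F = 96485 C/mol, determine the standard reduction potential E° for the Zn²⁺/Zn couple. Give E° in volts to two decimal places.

E°cell = −ΔG°/(nF) = −(-353.1×10³)/((2)(96485)) = +1.830 V.
Since Br₂/Br⁻ is the cathode and Zn²⁺/Zn the anode, E°cell = E°(Br₂/Br⁻) − E°(Zn²⁺/Zn).
So E°(Zn²⁺/Zn) = E°(Br₂/Br⁻) − E°cell = (+1.07) − (+1.830) = -0.76 V.

-0.76 V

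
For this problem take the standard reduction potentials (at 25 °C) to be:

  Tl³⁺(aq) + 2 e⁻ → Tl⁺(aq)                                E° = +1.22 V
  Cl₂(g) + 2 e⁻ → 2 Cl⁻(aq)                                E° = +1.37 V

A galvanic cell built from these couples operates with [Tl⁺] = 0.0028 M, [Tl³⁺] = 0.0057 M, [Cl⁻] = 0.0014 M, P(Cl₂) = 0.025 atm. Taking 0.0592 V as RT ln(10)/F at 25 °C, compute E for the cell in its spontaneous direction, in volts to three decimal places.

Cl₂/Cl⁻ is the cathode (higher E°), Tl³⁺/Tl⁺ the anode: E°cell = +1.37 − (+1.22) = +0.15 V, n = 2.
Overall: Cl₂(g) + Tl⁺(aq) → 2 Cl⁻(aq) + Tl³⁺(aq)
Q = [Cl⁻]^2·[Tl³⁺] / (P(Cl₂)·[Tl⁺]); log Q = -3.797.
E = E° − (0.0592/n) log Q = +0.15 − (0.0592/2)(-3.797) = +0.262 V.

+0.262 V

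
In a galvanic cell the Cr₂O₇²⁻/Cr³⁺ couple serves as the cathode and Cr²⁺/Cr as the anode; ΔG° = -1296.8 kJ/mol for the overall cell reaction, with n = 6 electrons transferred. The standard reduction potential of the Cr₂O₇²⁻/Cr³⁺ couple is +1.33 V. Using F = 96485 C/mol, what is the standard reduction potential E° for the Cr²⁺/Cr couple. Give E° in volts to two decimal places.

E°cell = −ΔG°/(nF) = −(-1296.8×10³)/((6)(96485)) = +2.240 V.
Since Cr₂O₇²⁻/Cr³⁺ is the cathode and Cr²⁺/Cr the anode, E°cell = E°(Cr₂O₇²⁻/Cr³⁺) − E°(Cr²⁺/Cr).
So E°(Cr²⁺/Cr) = E°(Cr₂O₇²⁻/Cr³⁺) − E°cell = (+1.33) − (+2.240) = -0.91 V.

-0.91 V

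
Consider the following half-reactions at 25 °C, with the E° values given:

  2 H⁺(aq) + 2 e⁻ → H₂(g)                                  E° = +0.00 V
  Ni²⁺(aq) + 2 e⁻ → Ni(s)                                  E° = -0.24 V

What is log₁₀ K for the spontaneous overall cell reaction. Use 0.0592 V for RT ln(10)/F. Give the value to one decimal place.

8.1

Cathode: H⁺/H₂; anode: Ni²⁺/Ni. E°cell = +0.24 V, n = 2.
log K = nE°cell / 0.0592 = (2)(+0.24) / 0.0592 = 8.1.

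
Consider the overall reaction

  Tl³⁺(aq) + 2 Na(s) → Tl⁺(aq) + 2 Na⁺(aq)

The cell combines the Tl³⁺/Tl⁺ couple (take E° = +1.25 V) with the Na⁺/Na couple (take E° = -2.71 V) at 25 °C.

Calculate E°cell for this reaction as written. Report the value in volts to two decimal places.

The Tl³⁺/Tl⁺ couple has the higher reduction potential, so it is the cathode; Na⁺/Na is oxidised at the anode.
E°cell = E°(cathode) − E°(anode) = (+1.25) − (-2.71) = +3.96 V.
Since E°cell > 0, the reaction is spontaneous under standard conditions.

+3.96 V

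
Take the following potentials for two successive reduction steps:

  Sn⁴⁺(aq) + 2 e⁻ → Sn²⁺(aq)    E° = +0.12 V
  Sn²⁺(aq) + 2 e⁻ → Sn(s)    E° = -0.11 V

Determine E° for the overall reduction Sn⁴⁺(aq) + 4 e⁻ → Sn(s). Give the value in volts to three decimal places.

+0.005 V

Adding the free-energy changes (−nFE°) of the two steps gives −n₃FE°₃ = −n₁FE°₁ − n₂FE°₂.
E°₃ = (2×+0.12 + 2×-0.11) / 4 = (+0.020) / 4 = +0.005 V.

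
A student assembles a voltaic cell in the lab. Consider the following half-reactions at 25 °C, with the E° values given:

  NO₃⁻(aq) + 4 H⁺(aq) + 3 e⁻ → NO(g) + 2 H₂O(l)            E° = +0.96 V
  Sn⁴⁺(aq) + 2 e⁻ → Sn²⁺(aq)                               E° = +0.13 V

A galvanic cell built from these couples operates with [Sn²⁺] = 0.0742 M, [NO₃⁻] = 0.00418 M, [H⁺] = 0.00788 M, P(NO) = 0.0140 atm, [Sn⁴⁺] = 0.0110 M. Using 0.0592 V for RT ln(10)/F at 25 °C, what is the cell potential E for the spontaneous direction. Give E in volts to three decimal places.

NO₃⁻/NO is the cathode (higher E°), Sn⁴⁺/Sn²⁺ the anode: E°cell = +0.96 − (+0.13) = +0.83 V, n = 6.
Overall: 2 NO₃⁻(aq) + 8 H⁺(aq) + 3 Sn²⁺(aq) → 2 NO(g) + 4 H₂O(l) + 3 Sn⁴⁺(aq)
Q = P(NO)^2·[Sn⁴⁺]^3 / ([NO₃⁻]^2·[H⁺]^8·[Sn²⁺]^3); log Q = 15.391.
E = E° − (0.0592/n) log Q = +0.83 − (0.0592/6)(15.391) = +0.678 V.

+0.678 V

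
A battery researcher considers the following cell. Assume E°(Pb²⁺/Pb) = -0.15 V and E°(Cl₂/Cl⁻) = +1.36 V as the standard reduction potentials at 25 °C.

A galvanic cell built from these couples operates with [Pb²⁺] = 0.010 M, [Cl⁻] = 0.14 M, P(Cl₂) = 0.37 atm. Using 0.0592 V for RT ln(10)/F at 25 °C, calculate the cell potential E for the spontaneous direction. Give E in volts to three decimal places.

+1.607 V

Cl₂/Cl⁻ is the cathode (higher E°), Pb²⁺/Pb the anode: E°cell = +1.36 − (-0.15) = +1.51 V, n = 2.
Overall: Cl₂(g) + Pb(s) → 2 Cl⁻(aq) + Pb²⁺(aq)
Q = [Cl⁻]^2·[Pb²⁺] / (P(Cl₂)); log Q = -3.276.
E = E° − (0.0592/n) log Q = +1.51 − (0.0592/2)(-3.276) = +1.607 V.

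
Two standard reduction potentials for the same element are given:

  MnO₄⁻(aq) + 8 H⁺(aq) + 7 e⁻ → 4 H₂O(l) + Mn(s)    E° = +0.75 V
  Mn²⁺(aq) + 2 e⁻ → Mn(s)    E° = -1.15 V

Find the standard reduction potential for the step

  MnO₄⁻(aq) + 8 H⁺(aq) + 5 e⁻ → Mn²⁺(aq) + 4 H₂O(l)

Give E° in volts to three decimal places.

Sequential free energies add, so n₃E°₃ = n₁E°₁ + n₂E°₂.
With n₃ = 7, and the known step contributing 2×(-1.15) V, the unknown satisfies 5·E° = 7×(+0.75) − 2×(-1.15) = +7.550.
E° = +7.550 / 5 = +1.510 V.

+1.510 V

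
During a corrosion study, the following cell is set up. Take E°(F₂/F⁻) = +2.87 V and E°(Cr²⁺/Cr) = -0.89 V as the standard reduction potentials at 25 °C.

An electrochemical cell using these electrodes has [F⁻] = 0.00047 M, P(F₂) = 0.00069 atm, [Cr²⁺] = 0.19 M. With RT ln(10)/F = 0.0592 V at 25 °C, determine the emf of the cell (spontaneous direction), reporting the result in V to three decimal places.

F₂/F⁻ is the cathode (higher E°), Cr²⁺/Cr the anode: E°cell = +2.87 − (-0.89) = +3.76 V, n = 2.
Overall: F₂(g) + Cr(s) → 2 F⁻(aq) + Cr²⁺(aq)
Q = [F⁻]^2·[Cr²⁺] / (P(F₂)); log Q = -4.216.
E = E° − (0.0592/n) log Q = +3.76 − (0.0592/2)(-4.216) = +3.885 V.

+3.885 V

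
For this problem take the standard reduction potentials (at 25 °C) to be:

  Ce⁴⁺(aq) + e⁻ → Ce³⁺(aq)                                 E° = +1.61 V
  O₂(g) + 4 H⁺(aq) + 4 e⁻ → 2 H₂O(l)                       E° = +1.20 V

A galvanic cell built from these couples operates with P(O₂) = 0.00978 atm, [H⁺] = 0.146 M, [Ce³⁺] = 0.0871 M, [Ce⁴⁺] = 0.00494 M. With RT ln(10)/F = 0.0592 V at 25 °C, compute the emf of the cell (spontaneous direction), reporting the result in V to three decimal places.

Ce⁴⁺/Ce³⁺ is the cathode (higher E°), O₂/H₂O the anode: E°cell = +1.61 − (+1.20) = +0.41 V, n = 4.
Overall: 4 Ce⁴⁺(aq) + 2 H₂O(l) → 4 Ce³⁺(aq) + O₂(g) + 4 H⁺(aq)
Q = [Ce³⁺]^4·P(O₂)·[H⁺]^4 / ([Ce⁴⁺]^4); log Q = -0.367.
E = E° − (0.0592/n) log Q = +0.41 − (0.0592/4)(-0.367) = +0.415 V.

+0.415 V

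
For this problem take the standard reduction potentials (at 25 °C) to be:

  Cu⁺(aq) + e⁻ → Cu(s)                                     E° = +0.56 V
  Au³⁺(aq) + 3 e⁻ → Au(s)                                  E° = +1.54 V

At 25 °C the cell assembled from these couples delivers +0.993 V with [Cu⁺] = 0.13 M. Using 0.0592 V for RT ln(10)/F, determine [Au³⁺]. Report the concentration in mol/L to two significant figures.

Au³⁺/Au is the cathode, Cu⁺/Cu the anode: E°cell = +0.98 V, n = 3.
Overall reaction: Au³⁺(aq) + 3 Cu(s) → Au(s) + 3 Cu⁺(aq); Q = [Cu⁺]^3/[Au³⁺]^1.
From E = E° − (0.0592/n) log Q: log Q = (E° − E)·n/0.0592 = (+0.98 − (+0.993))·3/0.0592 = -0.6588.
So 1·log[Au³⁺] = 3·log(0.13) − log Q = -2.6582 − (-0.6588) = -1.9994; [Au³⁺] = 10^(-1.9994) ≈ 0.010 M.

0.010 M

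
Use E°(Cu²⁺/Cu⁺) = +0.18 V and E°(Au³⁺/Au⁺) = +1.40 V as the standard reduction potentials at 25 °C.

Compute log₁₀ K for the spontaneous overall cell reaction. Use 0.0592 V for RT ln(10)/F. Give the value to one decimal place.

Cathode: Au³⁺/Au⁺; anode: Cu²⁺/Cu⁺. E°cell = +1.22 V, n = 2.
log K = nE°cell / 0.0592 = (2)(+1.22) / 0.0592 = 41.2.

41.2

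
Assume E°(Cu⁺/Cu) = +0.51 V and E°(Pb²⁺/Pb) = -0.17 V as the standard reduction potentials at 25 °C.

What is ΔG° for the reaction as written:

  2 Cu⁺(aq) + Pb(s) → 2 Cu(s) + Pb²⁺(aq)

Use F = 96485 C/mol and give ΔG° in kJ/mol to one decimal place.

-131.2 kJ/mol

As written, Cu⁺/Cu is reduced (cathode) and Pb²⁺/Pb is oxidised (anode), so E°cell = (+0.51) − (-0.17) = +0.68 V.
Balancing electrons gives n = 2.
ΔG° = −nFE° = −(2)(96485)(+0.68) = -131,220 J = -131.2 kJ/mol.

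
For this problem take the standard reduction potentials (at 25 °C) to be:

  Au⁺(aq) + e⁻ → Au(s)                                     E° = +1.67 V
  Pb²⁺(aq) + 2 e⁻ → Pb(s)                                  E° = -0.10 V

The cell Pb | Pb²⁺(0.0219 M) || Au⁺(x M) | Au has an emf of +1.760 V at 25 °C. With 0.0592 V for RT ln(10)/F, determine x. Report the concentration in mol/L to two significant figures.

Au⁺/Au is the cathode, Pb²⁺/Pb the anode: E°cell = +1.77 V, n = 2.
Overall reaction: 2 Au⁺(aq) + Pb(s) → 2 Au(s) + Pb²⁺(aq); Q = [Pb²⁺]^1/[Au⁺]^2.
From E = E° − (0.0592/n) log Q: log Q = (E° − E)·n/0.0592 = (+1.77 − (+1.760))·2/0.0592 = 0.3378.
So 2·log[Au⁺] = 1·log(0.0219) − log Q = -1.6596 − (0.3378) = -1.9974; log[Au⁺] = -1.9974 / 2 = -0.9987; [Au⁺] = 10^(-0.9987) ≈ 0.10 M.

0.10 M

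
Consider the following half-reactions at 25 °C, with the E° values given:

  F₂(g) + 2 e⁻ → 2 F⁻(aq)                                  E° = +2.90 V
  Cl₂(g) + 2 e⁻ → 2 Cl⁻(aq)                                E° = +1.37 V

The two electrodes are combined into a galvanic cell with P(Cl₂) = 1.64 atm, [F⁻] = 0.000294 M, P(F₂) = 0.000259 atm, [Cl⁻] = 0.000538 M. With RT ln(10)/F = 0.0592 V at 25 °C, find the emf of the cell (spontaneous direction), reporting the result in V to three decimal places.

+1.433 V

F₂/F⁻ is the cathode (higher E°), Cl₂/Cl⁻ the anode: E°cell = +2.90 − (+1.37) = +1.53 V, n = 2.
Overall: F₂(g) + 2 Cl⁻(aq) → 2 F⁻(aq) + Cl₂(g)
Q = [F⁻]^2·P(Cl₂) / (P(F₂)·[Cl⁻]^2); log Q = 3.277.
E = E° − (0.0592/n) log Q = +1.53 − (0.0592/2)(3.277) = +1.433 V.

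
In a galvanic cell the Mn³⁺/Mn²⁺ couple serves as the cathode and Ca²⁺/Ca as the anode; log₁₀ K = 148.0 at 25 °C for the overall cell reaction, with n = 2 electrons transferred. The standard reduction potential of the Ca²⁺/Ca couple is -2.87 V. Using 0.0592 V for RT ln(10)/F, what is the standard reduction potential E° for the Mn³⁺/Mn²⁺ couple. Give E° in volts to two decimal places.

+1.51 V

E°cell = (0.0592/n)·log K = (0.0592/2)(148.0) = +4.381 V.
Since Mn³⁺/Mn²⁺ is the cathode and Ca²⁺/Ca the anode, E°cell = E°(Mn³⁺/Mn²⁺) − E°(Ca²⁺/Ca).
So E°(Mn³⁺/Mn²⁺) = E°cell + E°(Ca²⁺/Ca) = +4.381 + (-2.87) = +1.51 V.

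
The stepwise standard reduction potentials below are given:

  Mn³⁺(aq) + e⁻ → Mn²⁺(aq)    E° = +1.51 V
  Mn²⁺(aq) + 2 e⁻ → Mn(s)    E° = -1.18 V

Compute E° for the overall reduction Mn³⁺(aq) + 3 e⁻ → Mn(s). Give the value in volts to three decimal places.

Standard free energies of sequential steps add: ΔG°₃ = ΔG°₁ + ΔG°₂, so n₃E°₃ = n₁E°₁ + n₂E°₂.
E°₃ = (1×+1.51 + 2×-1.18) / 3 = (-0.850) / 3 = -0.283 V.

-0.283 V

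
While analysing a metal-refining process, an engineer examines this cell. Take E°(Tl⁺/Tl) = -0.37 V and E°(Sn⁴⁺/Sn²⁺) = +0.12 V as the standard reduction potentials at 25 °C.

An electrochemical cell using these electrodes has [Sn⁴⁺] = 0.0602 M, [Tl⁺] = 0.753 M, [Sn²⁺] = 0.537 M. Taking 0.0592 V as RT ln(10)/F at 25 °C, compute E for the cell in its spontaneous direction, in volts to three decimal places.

Sn⁴⁺/Sn²⁺ is the cathode (higher E°), Tl⁺/Tl the anode: E°cell = +0.12 − (-0.37) = +0.49 V, n = 2.
Overall: Sn⁴⁺(aq) + 2 Tl(s) → Sn²⁺(aq) + 2 Tl⁺(aq)
Q = [Sn²⁺]·[Tl⁺]^2 / ([Sn⁴⁺]); log Q = 0.704.
E = E° − (0.0592/n) log Q = +0.49 − (0.0592/2)(0.704) = +0.469 V.

+0.469 V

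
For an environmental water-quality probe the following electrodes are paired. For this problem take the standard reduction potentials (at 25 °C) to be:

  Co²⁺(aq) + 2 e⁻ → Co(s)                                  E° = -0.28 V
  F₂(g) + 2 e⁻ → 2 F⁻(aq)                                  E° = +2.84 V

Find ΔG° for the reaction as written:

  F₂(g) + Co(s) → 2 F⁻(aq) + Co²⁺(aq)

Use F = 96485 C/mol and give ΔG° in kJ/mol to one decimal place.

As written, F₂/F⁻ is reduced (cathode) and Co²⁺/Co is oxidised (anode), so E°cell = (+2.84) − (-0.28) = +3.12 V.
Balancing electrons gives n = 2.
ΔG° = −nFE° = −(2)(96485)(+3.12) = -602,066 J = -602.1 kJ/mol.

-602.1 kJ/mol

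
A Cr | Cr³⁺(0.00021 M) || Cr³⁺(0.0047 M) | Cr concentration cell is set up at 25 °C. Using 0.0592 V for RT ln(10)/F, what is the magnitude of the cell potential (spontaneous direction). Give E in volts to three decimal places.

For a concentration cell E°cell = 0. The 0.0047 M side is the cathode (reduction is favoured where [Cr³⁺] is higher).
With n = 3, E = −(0.0592/3) log([Cr³⁺]ₐₙ/[Cr³⁺]꜀ₐₜ) = −(0.0592/3) log(0.00021/0.0047) = −(0.0592/3)(-1.350) = +0.027 V.

+0.027 V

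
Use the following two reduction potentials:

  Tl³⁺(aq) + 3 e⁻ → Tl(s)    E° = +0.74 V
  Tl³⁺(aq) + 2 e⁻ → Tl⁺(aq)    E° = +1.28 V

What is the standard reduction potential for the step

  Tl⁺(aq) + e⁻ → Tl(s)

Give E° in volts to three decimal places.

-0.340 V

Sequential free energies add, so n₃E°₃ = n₁E°₁ + n₂E°₂.
With n₃ = 3, and the known step contributing 2×(+1.28) V, the unknown satisfies 1·E° = 3×(+0.74) − 2×(+1.28) = -0.340.
E° = -0.340 / 1 = -0.340 V.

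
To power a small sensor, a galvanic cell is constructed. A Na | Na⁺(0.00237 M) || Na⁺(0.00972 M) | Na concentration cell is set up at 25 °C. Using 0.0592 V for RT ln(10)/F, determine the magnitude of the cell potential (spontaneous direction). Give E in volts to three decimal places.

+0.036 V

For a concentration cell E°cell = 0. The 0.00972 M side is the cathode (reduction is favoured where [Na⁺] is higher).
With n = 1, E = −(0.0592/1) log([Na⁺]ₐₙ/[Na⁺]꜀ₐₜ) = −(0.0592/1) log(0.00237/0.00972) = −(0.0592/1)(-0.613) = +0.036 V.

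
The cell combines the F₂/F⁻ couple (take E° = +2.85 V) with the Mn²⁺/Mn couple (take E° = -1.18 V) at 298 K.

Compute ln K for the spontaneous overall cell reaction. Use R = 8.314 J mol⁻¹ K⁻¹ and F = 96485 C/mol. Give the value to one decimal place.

Cathode: F₂/F⁻; anode: Mn²⁺/Mn. E°cell = (+2.85) − (-1.18) = +4.03 V, with n = 2.
ΔG° = −nFE° = −RT ln K, so ln K = nFE°/(RT) = (2)(96485)(+4.03) / ((8.314)(298)) = 313.884.

313.9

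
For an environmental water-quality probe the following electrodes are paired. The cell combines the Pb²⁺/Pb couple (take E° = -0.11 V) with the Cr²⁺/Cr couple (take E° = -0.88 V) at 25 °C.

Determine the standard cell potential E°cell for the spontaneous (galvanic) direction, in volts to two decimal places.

+0.77 V

The Pb²⁺/Pb couple has the higher reduction potential, so it is the cathode; Cr²⁺/Cr is oxidised at the anode.
E°cell = E°(cathode) − E°(anode) = (-0.11) − (-0.88) = +0.77 V.
Since E°cell > 0, the reaction is spontaneous under standard conditions.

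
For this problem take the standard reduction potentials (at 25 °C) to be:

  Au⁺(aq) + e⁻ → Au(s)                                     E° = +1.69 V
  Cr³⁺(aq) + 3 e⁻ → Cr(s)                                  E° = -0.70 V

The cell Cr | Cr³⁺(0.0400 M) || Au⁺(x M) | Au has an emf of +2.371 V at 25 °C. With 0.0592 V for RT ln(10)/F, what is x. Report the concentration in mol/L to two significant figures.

Au⁺/Au is the cathode, Cr³⁺/Cr the anode: E°cell = +2.39 V, n = 3.
Overall reaction: 3 Au⁺(aq) + Cr(s) → 3 Au(s) + Cr³⁺(aq); Q = [Cr³⁺]^1/[Au⁺]^3.
From E = E° − (0.0592/n) log Q: log Q = (E° − E)·n/0.0592 = (+2.39 − (+2.371))·3/0.0592 = 0.9628.
So 3·log[Au⁺] = 1·log(0.04) − log Q = -1.3979 − (0.9628) = -2.3607; log[Au⁺] = -2.3607 / 3 = -0.7869; [Au⁺] = 10^(-0.7869) ≈ 0.16 M.

0.16 M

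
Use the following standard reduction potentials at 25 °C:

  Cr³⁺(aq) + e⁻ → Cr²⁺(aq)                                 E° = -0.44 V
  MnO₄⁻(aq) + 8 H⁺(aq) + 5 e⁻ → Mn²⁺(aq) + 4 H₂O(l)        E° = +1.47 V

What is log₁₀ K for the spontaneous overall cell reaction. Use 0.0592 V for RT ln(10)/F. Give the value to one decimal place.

161.3

Cathode: MnO₄⁻/Mn²⁺; anode: Cr³⁺/Cr²⁺. E°cell = +1.91 V, n = 5.
log K = nE°cell / 0.0592 = (5)(+1.91) / 0.0592 = 161.3.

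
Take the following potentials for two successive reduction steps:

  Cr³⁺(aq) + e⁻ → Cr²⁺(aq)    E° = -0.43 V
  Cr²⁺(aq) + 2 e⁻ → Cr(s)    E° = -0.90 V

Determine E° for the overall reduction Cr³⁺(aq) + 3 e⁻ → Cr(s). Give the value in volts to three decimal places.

-0.743 V

Adding the free-energy changes (−nFE°) of the two steps gives −n₃FE°₃ = −n₁FE°₁ − n₂FE°₂.
E°₃ = (1×-0.43 + 2×-0.90) / 3 = (-2.230) / 3 = -0.743 V.
E° values themselves are not directly additive — weighting by electron count is essential.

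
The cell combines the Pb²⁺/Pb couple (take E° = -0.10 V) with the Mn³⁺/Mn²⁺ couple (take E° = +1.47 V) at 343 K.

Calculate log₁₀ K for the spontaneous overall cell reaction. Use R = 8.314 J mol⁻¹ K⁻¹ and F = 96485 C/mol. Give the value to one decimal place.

46.1

Cathode: Mn³⁺/Mn²⁺; anode: Pb²⁺/Pb. E°cell = (+1.47) − (-0.10) = +1.57 V, with n = 2.
ΔG° = −nFE° = −RT ln K, so ln K = nFE°/(RT) = (2)(96485)(+1.57) / ((8.314)(343)) = 106.239.
log₁₀ K = 106.239 / ln 10 = 46.1.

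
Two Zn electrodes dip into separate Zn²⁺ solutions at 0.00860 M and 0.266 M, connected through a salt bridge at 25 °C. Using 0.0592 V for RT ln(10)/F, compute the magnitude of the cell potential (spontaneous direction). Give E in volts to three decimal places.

For a concentration cell E°cell = 0. The 0.266 M side is the cathode (reduction is favoured where [Zn²⁺] is higher).
With n = 2, E = −(0.0592/2) log([Zn²⁺]ₐₙ/[Zn²⁺]꜀ₐₜ) = −(0.0592/2) log(0.0086/0.266) = −(0.0592/2)(-1.490) = +0.044 V.

+0.044 V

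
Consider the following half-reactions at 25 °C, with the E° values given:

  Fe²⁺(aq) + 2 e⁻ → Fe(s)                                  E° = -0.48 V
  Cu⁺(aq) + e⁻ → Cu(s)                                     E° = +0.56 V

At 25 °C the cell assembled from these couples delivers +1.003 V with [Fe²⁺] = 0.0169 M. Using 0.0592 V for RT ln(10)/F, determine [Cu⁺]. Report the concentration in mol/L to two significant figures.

0.031 M

Cu⁺/Cu is the cathode, Fe²⁺/Fe the anode: E°cell = +1.04 V, n = 2.
Overall reaction: 2 Cu⁺(aq) + Fe(s) → 2 Cu(s) + Fe²⁺(aq); Q = [Fe²⁺]^1/[Cu⁺]^2.
From E = E° − (0.0592/n) log Q: log Q = (E° − E)·n/0.0592 = (+1.04 − (+1.003))·2/0.0592 = 1.2500.
So 2·log[Cu⁺] = 1·log(0.0169) − log Q = -1.7721 − (1.2500) = -3.0221; log[Cu⁺] = -3.0221 / 2 = -1.5111; [Cu⁺] = 10^(-1.5111) ≈ 0.031 M.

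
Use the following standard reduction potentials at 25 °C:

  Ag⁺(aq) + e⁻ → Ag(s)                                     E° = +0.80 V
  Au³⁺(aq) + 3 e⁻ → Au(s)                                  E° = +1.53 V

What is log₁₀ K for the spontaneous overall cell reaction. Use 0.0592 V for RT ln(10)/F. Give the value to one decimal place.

Cathode: Au³⁺/Au; anode: Ag⁺/Ag. E°cell = +0.73 V, n = 3.
log K = nE°cell / 0.0592 = (3)(+0.73) / 0.0592 = 37.0.

37.0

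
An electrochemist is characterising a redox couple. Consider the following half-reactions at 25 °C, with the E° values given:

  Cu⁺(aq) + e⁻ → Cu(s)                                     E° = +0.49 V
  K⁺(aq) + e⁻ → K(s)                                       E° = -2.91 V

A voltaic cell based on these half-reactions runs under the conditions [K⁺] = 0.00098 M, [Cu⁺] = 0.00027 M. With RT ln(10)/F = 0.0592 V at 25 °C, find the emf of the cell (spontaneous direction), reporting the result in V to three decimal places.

Cu⁺/Cu is the cathode (higher E°), K⁺/K the anode: E°cell = +0.49 − (-2.91) = +3.40 V, n = 1.
Overall: Cu⁺(aq) + K(s) → Cu(s) + K⁺(aq)
Q = [K⁺] / ([Cu⁺]); log Q = 0.560.
E = E° − (0.0592/n) log Q = +3.40 − (0.0592/1)(0.560) = +3.367 V.

+3.367 V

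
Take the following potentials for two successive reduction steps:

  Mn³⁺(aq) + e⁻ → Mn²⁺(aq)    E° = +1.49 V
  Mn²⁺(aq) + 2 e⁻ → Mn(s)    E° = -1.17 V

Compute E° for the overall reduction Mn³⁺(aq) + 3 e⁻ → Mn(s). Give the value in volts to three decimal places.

Standard free energies of sequential steps add: ΔG°₃ = ΔG°₁ + ΔG°₂, so n₃E°₃ = n₁E°₁ + n₂E°₂.
E°₃ = (1×+1.49 + 2×-1.17) / 3 = (-0.850) / 3 = -0.283 V.

-0.283 V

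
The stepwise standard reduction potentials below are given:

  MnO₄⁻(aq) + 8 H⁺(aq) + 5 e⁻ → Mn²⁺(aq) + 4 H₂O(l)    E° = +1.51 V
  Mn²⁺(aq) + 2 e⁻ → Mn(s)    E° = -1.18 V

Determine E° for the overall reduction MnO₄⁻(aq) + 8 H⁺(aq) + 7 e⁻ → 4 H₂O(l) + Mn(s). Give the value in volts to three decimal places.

Standard free energies of sequential steps add: ΔG°₃ = ΔG°₁ + ΔG°₂, so n₃E°₃ = n₁E°₁ + n₂E°₂.
E°₃ = (5×+1.51 + 2×-1.18) / 7 = (+5.190) / 7 = +0.741 V.
E° values themselves are not directly additive — weighting by electron count is essential.

+0.741 V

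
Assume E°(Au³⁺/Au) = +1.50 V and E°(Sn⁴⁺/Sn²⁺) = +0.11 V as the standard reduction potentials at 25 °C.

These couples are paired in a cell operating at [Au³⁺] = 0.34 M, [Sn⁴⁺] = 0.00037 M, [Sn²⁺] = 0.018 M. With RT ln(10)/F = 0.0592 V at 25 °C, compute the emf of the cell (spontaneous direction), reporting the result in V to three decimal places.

+1.431 V

Au³⁺/Au is the cathode (higher E°), Sn⁴⁺/Sn²⁺ the anode: E°cell = +1.50 − (+0.11) = +1.39 V, n = 6.
Overall: 2 Au³⁺(aq) + 3 Sn²⁺(aq) → 2 Au(s) + 3 Sn⁴⁺(aq)
Q = [Sn⁴⁺]^3 / ([Au³⁺]^2·[Sn²⁺]^3); log Q = -4.124.
E = E° − (0.0592/n) log Q = +1.39 − (0.0592/6)(-4.124) = +1.431 V.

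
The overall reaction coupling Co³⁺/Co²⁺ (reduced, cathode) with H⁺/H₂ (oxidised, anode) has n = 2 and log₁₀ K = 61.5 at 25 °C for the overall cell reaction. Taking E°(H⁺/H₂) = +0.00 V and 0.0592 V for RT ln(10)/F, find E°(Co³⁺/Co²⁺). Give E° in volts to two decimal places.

E°cell = (0.0592/n)·log K = (0.0592/2)(61.5) = +1.820 V.
Since Co³⁺/Co²⁺ is the cathode and H⁺/H₂ the anode, E°cell = E°(Co³⁺/Co²⁺) − E°(H⁺/H₂).
So E°(Co³⁺/Co²⁺) = E°cell + E°(H⁺/H₂) = +1.820 + (+0.00) = +1.82 V.

+1.82 V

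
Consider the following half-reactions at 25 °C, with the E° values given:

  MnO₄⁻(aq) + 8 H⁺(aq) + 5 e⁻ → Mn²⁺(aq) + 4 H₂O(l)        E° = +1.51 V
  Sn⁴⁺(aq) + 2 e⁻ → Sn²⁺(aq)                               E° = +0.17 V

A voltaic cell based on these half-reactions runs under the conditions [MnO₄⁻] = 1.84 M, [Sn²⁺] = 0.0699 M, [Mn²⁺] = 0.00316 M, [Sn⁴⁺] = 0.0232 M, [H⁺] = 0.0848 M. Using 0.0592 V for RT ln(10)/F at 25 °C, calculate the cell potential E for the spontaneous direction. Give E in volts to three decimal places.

MnO₄⁻/Mn²⁺ is the cathode (higher E°), Sn⁴⁺/Sn²⁺ the anode: E°cell = +1.51 − (+0.17) = +1.34 V, n = 10.
Overall: 2 MnO₄⁻(aq) + 16 H⁺(aq) + 5 Sn²⁺(aq) → 2 Mn²⁺(aq) + 8 H₂O(l) + 5 Sn⁴⁺(aq)
Q = [Mn²⁺]^2·[Sn⁴⁺]^5 / ([MnO₄⁻]^2·[H⁺]^16·[Sn²⁺]^5); log Q = 9.220.
E = E° − (0.0592/n) log Q = +1.34 − (0.0592/10)(9.220) = +1.285 V.

+1.285 V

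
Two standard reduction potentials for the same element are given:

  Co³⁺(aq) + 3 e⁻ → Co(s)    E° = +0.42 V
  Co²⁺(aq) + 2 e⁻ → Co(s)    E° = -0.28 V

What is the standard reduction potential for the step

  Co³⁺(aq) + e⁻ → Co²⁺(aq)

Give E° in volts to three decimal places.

Sequential free energies add, so n₃E°₃ = n₁E°₁ + n₂E°₂.
With n₃ = 3, and the known step contributing 2×(-0.28) V, the unknown satisfies 1·E° = 3×(+0.42) − 2×(-0.28) = +1.820.
E° = +1.820 / 1 = +1.820 V.

+1.820 V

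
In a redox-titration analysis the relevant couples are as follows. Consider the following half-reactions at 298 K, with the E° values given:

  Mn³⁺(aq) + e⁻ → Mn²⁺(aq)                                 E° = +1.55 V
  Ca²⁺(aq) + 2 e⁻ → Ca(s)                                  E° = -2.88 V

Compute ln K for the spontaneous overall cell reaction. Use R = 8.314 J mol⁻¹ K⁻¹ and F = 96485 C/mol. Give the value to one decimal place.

Cathode: Mn³⁺/Mn²⁺; anode: Ca²⁺/Ca. E°cell = (+1.55) − (-2.88) = +4.43 V, with n = 2.
ΔG° = −nFE° = −RT ln K, so ln K = nFE°/(RT) = (2)(96485)(+4.43) / ((8.314)(298)) = 345.038.

345.0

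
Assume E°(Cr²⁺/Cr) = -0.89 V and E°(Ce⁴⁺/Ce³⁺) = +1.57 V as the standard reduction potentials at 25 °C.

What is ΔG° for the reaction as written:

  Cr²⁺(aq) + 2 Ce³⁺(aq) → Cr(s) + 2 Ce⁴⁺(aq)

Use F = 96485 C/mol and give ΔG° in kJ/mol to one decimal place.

As written, Cr²⁺/Cr is reduced (cathode) and Ce⁴⁺/Ce³⁺ is oxidised (anode), so E°cell = (-0.89) − (+1.57) = -2.46 V.
Balancing electrons gives n = 2.
ΔG° = −nFE° = −(2)(96485)(-2.46) = 474,706 J = +474.7 kJ/mol.

+474.7 kJ/mol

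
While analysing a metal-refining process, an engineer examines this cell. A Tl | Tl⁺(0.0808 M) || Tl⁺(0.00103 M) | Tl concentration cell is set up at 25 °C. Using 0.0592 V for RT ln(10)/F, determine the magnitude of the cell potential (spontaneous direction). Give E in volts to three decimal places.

+0.112 V

For a concentration cell E°cell = 0. The 0.0808 M side is the cathode (reduction is favoured where [Tl⁺] is higher).
With n = 1, E = −(0.0592/1) log([Tl⁺]ₐₙ/[Tl⁺]꜀ₐₜ) = −(0.0592/1) log(0.00103/0.0808) = −(0.0592/1)(-1.895) = +0.112 V.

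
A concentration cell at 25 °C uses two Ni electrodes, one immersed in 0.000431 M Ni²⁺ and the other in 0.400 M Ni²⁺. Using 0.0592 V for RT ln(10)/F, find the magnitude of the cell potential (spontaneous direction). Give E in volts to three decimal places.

For a concentration cell E°cell = 0. The 0.400 M side is the cathode (reduction is favoured where [Ni²⁺] is higher).
With n = 2, E = −(0.0592/2) log([Ni²⁺]ₐₙ/[Ni²⁺]꜀ₐₜ) = −(0.0592/2) log(0.000431/0.4) = −(0.0592/2)(-2.968) = +0.088 V.

+0.088 V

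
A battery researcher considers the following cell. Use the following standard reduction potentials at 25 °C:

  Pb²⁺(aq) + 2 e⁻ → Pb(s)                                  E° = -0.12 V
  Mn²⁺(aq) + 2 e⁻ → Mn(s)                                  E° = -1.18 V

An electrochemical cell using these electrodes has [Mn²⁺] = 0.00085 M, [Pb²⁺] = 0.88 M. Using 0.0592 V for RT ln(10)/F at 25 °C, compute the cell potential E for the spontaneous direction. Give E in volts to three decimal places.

Pb²⁺/Pb is the cathode (higher E°), Mn²⁺/Mn the anode: E°cell = -0.12 − (-1.18) = +1.06 V, n = 2.
Overall: Pb²⁺(aq) + Mn(s) → Pb(s) + Mn²⁺(aq)
Q = [Mn²⁺] / ([Pb²⁺]); log Q = -3.015.
E = E° − (0.0592/n) log Q = +1.06 − (0.0592/2)(-3.015) = +1.149 V.

+1.149 V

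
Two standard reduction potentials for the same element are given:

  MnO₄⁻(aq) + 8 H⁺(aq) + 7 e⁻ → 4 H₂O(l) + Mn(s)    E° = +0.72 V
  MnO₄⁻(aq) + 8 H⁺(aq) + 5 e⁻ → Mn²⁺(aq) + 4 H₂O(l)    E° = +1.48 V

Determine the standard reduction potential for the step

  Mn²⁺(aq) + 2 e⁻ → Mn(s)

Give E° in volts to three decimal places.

-1.180 V

Sequential free energies add, so n₃E°₃ = n₁E°₁ + n₂E°₂.
With n₃ = 7, and the known step contributing 5×(+1.48) V, the unknown satisfies 2·E° = 7×(+0.72) − 5×(+1.48) = -2.360.
E° = -2.360 / 2 = -1.180 V.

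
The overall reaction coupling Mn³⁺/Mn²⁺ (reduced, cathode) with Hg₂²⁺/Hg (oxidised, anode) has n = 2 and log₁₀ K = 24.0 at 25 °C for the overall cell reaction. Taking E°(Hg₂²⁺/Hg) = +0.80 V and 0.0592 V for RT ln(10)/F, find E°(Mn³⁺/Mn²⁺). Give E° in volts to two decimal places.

E°cell = (0.0592/n)·log K = (0.0592/2)(24.0) = +0.710 V.
Since Mn³⁺/Mn²⁺ is the cathode and Hg₂²⁺/Hg the anode, E°cell = E°(Mn³⁺/Mn²⁺) − E°(Hg₂²⁺/Hg).
So E°(Mn³⁺/Mn²⁺) = E°cell + E°(Hg₂²⁺/Hg) = +0.710 + (+0.80) = +1.51 V.

+1.51 V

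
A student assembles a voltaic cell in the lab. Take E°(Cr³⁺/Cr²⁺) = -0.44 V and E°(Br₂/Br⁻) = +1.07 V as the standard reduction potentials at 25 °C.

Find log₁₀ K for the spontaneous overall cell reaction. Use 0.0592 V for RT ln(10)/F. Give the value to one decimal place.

51.0

Cathode: Br₂/Br⁻; anode: Cr³⁺/Cr²⁺. E°cell = +1.51 V, n = 2.
log K = nE°cell / 0.0592 = (2)(+1.51) / 0.0592 = 51.0.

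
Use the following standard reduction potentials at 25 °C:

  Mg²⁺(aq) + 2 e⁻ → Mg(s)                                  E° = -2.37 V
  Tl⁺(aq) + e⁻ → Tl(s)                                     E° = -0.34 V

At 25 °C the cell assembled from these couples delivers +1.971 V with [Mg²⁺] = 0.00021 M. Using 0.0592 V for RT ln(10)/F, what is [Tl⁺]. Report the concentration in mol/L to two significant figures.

0.0015 M

Tl⁺/Tl is the cathode, Mg²⁺/Mg the anode: E°cell = +2.03 V, n = 2.
Overall reaction: 2 Tl⁺(aq) + Mg(s) → 2 Tl(s) + Mg²⁺(aq); Q = [Mg²⁺]^1/[Tl⁺]^2.
From E = E° − (0.0592/n) log Q: log Q = (E° − E)·n/0.0592 = (+2.03 − (+1.971))·2/0.0592 = 1.9932.
So 2·log[Tl⁺] = 1·log(0.00021) − log Q = -3.6778 − (1.9932) = -5.6710; log[Tl⁺] = -5.6710 / 2 = -2.8355; [Tl⁺] = 10^(-2.8355) ≈ 0.0015 M.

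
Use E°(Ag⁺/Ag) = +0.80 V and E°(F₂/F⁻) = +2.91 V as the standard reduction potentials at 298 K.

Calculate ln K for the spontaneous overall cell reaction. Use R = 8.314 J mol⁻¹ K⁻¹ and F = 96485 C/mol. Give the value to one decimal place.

164.3

Cathode: F₂/F⁻; anode: Ag⁺/Ag. E°cell = (+2.91) − (+0.80) = +2.11 V, with n = 2.
ΔG° = −nFE° = −RT ln K, so ln K = nFE°/(RT) = (2)(96485)(+2.11) / ((8.314)(298)) = 164.341.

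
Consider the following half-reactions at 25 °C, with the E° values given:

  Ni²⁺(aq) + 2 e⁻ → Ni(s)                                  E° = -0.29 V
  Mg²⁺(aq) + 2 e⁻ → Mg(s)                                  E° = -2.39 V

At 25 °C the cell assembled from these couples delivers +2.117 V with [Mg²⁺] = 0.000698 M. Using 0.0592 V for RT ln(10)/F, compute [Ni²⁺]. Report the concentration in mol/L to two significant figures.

Ni²⁺/Ni is the cathode, Mg²⁺/Mg the anode: E°cell = +2.10 V, n = 2.
Overall reaction: Ni²⁺(aq) + Mg(s) → Ni(s) + Mg²⁺(aq); Q = [Mg²⁺]^1/[Ni²⁺]^1.
From E = E° − (0.0592/n) log Q: log Q = (E° − E)·n/0.0592 = (+2.10 − (+2.117))·2/0.0592 = -0.5743.
So 1·log[Ni²⁺] = 1·log(0.000698) − log Q = -3.1561 − (-0.5743) = -2.5818; [Ni²⁺] = 10^(-2.5818) ≈ 0.0026 M.

0.0026 M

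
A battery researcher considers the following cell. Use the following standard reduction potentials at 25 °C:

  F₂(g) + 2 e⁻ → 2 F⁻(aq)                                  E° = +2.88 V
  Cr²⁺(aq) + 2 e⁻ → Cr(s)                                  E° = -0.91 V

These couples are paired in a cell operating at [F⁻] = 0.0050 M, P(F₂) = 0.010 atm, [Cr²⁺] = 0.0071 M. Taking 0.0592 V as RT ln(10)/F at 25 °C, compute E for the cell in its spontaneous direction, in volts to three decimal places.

F₂/F⁻ is the cathode (higher E°), Cr²⁺/Cr the anode: E°cell = +2.88 − (-0.91) = +3.79 V, n = 2.
Overall: F₂(g) + Cr(s) → 2 F⁻(aq) + Cr²⁺(aq)
Q = [F⁻]^2·[Cr²⁺] / (P(F₂)); log Q = -4.751.
E = E° − (0.0592/n) log Q = +3.79 − (0.0592/2)(-4.751) = +3.931 V.

+3.931 V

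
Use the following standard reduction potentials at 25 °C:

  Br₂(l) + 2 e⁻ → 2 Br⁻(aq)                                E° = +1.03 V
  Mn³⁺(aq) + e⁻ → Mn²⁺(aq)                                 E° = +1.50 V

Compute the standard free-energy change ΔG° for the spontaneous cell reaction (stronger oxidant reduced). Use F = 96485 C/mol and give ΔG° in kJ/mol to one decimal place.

Mn³⁺/Mn²⁺ (E° = +1.50 V) is the cathode; Br₂/Br⁻ (E° = +1.03 V) is the anode, so E°cell = +0.47 V.
Balancing electrons gives n = 2 (lcm of 1 and 2).
ΔG° = −nFE° = −(2)(96485)(+0.47) = -90,696 J = -90.7 kJ/mol.

-90.7 kJ/mol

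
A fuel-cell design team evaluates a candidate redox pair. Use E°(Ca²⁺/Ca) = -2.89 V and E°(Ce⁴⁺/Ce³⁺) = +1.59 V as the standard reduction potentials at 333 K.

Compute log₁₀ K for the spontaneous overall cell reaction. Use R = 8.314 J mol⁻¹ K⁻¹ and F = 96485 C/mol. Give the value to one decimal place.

135.6

Cathode: Ce⁴⁺/Ce³⁺; anode: Ca²⁺/Ca. E°cell = (+1.59) − (-2.89) = +4.48 V, with n = 2.
ΔG° = −nFE° = −RT ln K, so ln K = nFE°/(RT) = (2)(96485)(+4.48) / ((8.314)(333)) = 312.258.
log₁₀ K = 312.258 / ln 10 = 135.6.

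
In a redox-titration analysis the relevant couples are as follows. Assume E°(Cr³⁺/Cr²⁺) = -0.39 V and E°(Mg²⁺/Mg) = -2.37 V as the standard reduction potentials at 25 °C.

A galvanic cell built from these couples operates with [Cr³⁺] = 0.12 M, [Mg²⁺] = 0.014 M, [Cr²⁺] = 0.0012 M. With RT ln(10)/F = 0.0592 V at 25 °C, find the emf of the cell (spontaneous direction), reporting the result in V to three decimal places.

+2.153 V

Cr³⁺/Cr²⁺ is the cathode (higher E°), Mg²⁺/Mg the anode: E°cell = -0.39 − (-2.37) = +1.98 V, n = 2.
Overall: 2 Cr³⁺(aq) + Mg(s) → 2 Cr²⁺(aq) + Mg²⁺(aq)
Q = [Cr²⁺]^2·[Mg²⁺] / ([Cr³⁺]^2); log Q = -5.854.
E = E° − (0.0592/n) log Q = +1.98 − (0.0592/2)(-5.854) = +2.153 V.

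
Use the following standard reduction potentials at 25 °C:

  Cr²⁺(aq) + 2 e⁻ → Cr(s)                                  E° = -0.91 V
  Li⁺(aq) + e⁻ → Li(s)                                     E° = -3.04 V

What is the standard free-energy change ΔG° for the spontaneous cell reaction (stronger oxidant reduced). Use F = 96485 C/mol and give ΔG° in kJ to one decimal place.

Cr²⁺/Cr (E° = -0.91 V) is the cathode; Li⁺/Li (E° = -3.04 V) is the anode, so E°cell = +2.13 V.
Balancing electrons gives n = 2 (lcm of 2 and 1).
ΔG° = −nFE° = −(2)(96485)(+2.13) = -411,026 J = -411.0 kJ.

-411.0 kJ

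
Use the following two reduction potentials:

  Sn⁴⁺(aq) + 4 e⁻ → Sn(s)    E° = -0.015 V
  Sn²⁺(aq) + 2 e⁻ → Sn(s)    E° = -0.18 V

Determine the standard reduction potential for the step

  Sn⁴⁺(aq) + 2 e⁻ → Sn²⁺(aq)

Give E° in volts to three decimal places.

Sequential free energies add, so n₃E°₃ = n₁E°₁ + n₂E°₂.
With n₃ = 4, and the known step contributing 2×(-0.18) V, the unknown satisfies 2·E° = 4×(-0.015) − 2×(-0.18) = +0.300.
E° = +0.300 / 2 = +0.150 V.

+0.150 V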